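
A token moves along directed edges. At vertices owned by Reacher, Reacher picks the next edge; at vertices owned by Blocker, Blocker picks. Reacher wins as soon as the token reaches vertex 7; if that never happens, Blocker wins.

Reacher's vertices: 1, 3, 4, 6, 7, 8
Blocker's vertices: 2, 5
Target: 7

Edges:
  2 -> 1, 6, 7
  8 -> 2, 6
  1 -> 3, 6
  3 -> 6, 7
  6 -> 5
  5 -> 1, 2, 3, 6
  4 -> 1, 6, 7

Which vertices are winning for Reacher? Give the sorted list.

A0 = {7}
A1: add {3, 4} — 3 (Reacher) has 3→7; 4 (Reacher) has 4→7.
A2: add {1} — 1 (Reacher) has 1→3.
A3 = A2; e.g. 2 (Blocker) can still go to 6. Fixed point.
Reacher's winning region = {1, 3, 4, 7}.

1, 3, 4, 7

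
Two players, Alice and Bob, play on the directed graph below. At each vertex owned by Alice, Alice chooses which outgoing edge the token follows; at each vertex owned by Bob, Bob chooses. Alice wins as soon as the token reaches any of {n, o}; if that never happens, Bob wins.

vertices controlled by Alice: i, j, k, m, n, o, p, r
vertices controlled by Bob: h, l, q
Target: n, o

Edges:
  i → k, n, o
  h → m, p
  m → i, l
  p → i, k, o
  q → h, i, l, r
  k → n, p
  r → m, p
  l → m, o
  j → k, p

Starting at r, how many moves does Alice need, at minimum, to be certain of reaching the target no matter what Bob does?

2

A0 = {n, o}
A1: add {i, k, p} — i (Alice) has i→n; k (Alice) has k→n; p (Alice) has p→o.
A2: add {j, m, r} — j (Alice) has j→k; m (Alice) has m→i; r (Alice) has r→p.
r enters the attractor at level 2, so Alice can force the target in 2 moves from there.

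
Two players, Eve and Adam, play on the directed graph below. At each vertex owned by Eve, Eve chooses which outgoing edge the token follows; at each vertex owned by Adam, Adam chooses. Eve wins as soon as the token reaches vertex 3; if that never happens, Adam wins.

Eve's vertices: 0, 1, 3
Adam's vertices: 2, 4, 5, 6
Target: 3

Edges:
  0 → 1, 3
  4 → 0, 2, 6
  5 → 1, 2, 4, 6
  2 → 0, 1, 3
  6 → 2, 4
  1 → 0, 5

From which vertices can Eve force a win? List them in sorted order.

0, 1, 2, 3

A0 = {3}
A1: add {0} — 0 (Eve) has 0→3.
A2: add {1} — 1 (Eve) has 1→0.
A3: add {2} — 2 (Adam): all of {0, 1, 3} already in.
A4 = A3; e.g. 4 (Adam) can still go to 6. Fixed point.
Eve's winning region = {0, 1, 2, 3}.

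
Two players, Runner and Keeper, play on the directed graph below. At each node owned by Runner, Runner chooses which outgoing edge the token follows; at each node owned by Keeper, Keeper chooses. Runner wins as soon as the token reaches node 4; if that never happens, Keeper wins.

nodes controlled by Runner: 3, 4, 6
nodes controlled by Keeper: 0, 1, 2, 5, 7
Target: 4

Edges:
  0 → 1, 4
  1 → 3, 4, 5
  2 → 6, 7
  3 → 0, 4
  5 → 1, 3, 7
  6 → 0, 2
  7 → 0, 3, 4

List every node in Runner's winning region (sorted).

3, 4

A0 = {4}
A1: add {3} — 3 (Runner) has 3→4.
A2 = A1; e.g. 0 (Keeper) can still go to 1. Fixed point.
Runner's winning region = {3, 4}.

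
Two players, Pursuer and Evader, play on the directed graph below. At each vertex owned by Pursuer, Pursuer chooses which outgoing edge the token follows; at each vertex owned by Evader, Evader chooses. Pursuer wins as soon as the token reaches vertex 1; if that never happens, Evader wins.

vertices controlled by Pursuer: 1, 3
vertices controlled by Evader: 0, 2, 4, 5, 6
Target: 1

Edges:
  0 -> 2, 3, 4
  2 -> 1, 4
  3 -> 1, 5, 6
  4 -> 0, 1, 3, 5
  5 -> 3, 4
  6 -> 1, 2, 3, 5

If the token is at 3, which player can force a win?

A0 = {1}
A1: add {3} — 3 (Pursuer) has 3→1.
A2 = A1; e.g. 0 (Evader) can still go to 2. Fixed point.
3 ∈ A1, so Pursuer can force the target.

Pursuer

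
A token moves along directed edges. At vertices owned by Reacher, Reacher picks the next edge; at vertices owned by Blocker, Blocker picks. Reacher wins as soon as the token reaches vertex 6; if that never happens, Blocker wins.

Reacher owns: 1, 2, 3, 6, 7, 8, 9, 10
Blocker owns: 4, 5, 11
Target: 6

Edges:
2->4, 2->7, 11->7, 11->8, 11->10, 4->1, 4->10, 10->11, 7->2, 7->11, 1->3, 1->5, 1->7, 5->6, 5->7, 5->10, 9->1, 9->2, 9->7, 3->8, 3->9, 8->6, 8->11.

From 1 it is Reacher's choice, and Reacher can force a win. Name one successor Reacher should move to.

A0 = {6}
A1: add {8} — 8 (Reacher) has 8→6.
A2: add {3} — 3 (Reacher) has 3→8.
A3: add {1} — 1 (Reacher) has 1→3.
A4: add {9} — 9 (Reacher) has 9→1.
A5 = A4; e.g. 2 (Reacher) has no edge into A4. Fixed point.
From 1, successor 3 is in the attractor (rank 2); the other successors 5, 7 are not.

3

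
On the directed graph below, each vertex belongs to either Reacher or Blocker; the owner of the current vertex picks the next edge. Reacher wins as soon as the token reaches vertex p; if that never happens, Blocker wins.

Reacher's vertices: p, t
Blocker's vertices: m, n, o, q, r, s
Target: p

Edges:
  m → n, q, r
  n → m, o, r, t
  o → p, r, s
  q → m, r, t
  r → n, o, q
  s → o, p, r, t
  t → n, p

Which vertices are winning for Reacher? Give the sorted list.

A0 = {p}
A1: add {t} — t (Reacher) has t→p.
A2 = A1; e.g. m (Blocker) can still go to n. Fixed point.
Reacher's winning region = {p, t}.

p, t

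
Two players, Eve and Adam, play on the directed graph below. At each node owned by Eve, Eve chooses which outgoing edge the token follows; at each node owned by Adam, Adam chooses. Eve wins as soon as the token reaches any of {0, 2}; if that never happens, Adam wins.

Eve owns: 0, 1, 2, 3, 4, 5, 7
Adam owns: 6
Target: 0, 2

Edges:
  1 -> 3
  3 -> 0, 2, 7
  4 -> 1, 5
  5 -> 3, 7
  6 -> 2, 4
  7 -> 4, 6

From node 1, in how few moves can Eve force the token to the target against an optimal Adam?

A0 = {0, 2}
A1: add {3} — 3 (Eve) has 3→0.
A2: add {1, 5} — 1 (Eve) has 1→3; 5 (Eve) has 5→3.
1 enters the attractor at level 2, so Eve can force the target in 2 moves from there.

2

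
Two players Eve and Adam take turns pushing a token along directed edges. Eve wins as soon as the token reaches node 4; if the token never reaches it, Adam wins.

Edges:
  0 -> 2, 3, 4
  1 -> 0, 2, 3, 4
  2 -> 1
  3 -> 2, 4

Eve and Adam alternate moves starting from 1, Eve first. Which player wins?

Eve

Track states (vertex, player-to-move).
A0 = {(4,Eve), (4,Adam)}
A1: add {(0,Eve), (1,Eve), (3,Eve)}.
(1,Eve) ∈ A1 ⇒ Eve forces the target.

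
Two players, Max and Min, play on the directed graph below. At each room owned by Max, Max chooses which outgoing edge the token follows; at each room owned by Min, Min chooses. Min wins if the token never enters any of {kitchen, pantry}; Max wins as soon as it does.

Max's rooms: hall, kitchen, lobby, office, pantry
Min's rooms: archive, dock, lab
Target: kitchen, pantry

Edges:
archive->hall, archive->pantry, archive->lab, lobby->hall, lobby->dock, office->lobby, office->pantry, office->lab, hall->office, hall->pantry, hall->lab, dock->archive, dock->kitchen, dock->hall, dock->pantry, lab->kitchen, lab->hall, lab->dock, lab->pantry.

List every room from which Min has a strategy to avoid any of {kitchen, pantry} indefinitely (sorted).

A0 = {kitchen, pantry}
A1: add {hall, office} — office (Max) has office→pantry; hall (Max) has hall→pantry.
A2: add {lobby} — lobby (Max) has lobby→hall.
A3 = A2; e.g. archive (Min) can still go to lab. Fixed point.
Max's attractor = {hall, kitchen, lobby, office, pantry}; Min avoids the target exactly from the complement.

archive, dock, lab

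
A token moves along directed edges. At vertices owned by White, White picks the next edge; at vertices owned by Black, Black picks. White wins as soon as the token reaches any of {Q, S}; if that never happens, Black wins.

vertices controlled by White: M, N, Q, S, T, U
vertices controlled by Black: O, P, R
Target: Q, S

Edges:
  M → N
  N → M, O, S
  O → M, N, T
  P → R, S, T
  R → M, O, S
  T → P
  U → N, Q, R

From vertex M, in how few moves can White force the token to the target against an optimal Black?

2

A0 = {Q, S}
A1: add {N, U} — N (White) has N→S; U (White) has U→Q.
A2: add {M} — M (White) has M→N.
A3 = A2; e.g. O (Black) can still go to T. Fixed point.
M enters the attractor at level 2, so White can force the target in 2 moves from there.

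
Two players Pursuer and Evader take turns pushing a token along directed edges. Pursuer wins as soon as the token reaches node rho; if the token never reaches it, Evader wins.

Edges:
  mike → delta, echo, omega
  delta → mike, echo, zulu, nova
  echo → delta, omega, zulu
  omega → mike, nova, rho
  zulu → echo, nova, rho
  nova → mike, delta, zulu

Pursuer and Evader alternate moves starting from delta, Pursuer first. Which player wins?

Track states (vertex, player-to-move).
A0 = {(rho,Pursuer), (rho,Evader)}
A1: add {(omega,Pursuer), (zulu,Pursuer)}.
A2 = A1; e.g. (mike,Pursuer) stays out. (delta,Pursuer) never enters ⇒ Evader avoids the target.

Evader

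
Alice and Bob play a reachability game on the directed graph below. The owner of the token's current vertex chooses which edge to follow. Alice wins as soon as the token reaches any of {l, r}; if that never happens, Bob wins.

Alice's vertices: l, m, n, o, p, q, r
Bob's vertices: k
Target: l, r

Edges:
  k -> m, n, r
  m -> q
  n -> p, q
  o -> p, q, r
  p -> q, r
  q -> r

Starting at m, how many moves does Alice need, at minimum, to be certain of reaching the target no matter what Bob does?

A0 = {l, r}
A1: add {o, p, q} — o (Alice) has o→r; p (Alice) has p→r; q (Alice) has q→r.
A2: add {m, n} — m (Alice) has m→q; n (Alice) has n→p.
m enters the attractor at level 2, so Alice can force the target in 2 moves from there.

2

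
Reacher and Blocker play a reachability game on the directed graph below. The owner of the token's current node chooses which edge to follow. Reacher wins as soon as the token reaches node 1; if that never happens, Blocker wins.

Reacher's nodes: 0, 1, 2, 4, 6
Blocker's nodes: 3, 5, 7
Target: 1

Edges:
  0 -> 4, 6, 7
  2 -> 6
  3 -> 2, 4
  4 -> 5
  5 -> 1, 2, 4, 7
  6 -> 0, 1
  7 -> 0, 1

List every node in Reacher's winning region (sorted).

A0 = {1}
A1: add {6} — 6 (Reacher) has 6→1.
A2: add {0, 2} — 0 (Reacher) has 0→6; 2 (Reacher) has 2→6.
A3: add {7} — 7 (Blocker): all of {0, 1} already in.
A4 = A3; e.g. 3 (Blocker) can still go to 4. Fixed point.
Reacher's winning region = {0, 1, 2, 6, 7}.

0, 1, 2, 6, 7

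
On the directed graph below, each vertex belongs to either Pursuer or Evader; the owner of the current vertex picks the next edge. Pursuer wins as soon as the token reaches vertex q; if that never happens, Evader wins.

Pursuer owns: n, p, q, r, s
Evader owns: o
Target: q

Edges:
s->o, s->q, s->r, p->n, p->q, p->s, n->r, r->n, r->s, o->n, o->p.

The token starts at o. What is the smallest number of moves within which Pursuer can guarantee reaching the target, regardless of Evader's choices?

4

A0 = {q}
A1: add {p, s} — p (Pursuer) has p→q; s (Pursuer) has s→q.
A2: add {r} — r (Pursuer) has r→s.
A3: add {n} — n (Pursuer) has n→r.
A4: add {o} — o (Evader): all of {n, p} already in.
A4 = all vertices. Fixed point.
o enters the attractor at level 4, so Pursuer can force the target in 4 moves from there.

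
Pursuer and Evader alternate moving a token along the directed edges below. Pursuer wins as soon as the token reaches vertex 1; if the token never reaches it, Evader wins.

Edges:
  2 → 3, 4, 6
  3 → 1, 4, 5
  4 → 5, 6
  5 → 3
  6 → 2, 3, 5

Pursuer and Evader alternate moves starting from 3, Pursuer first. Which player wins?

Pursuer

Track states (vertex, player-to-move).
A0 = {(1,Pursuer), (1,Evader)}
A1: add {(3,Pursuer)}.
(3,Pursuer) ∈ A1 ⇒ Pursuer forces the target.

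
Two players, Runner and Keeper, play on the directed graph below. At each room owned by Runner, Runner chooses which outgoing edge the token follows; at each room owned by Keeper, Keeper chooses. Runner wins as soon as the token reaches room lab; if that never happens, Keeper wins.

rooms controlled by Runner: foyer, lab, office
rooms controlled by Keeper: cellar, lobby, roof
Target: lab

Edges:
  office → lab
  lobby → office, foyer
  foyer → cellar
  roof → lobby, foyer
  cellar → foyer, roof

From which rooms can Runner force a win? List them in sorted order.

A0 = {lab}
A1: add {office} — office (Runner) has office→lab.
A2 = A1; e.g. lobby (Keeper) can still go to foyer. Fixed point.
Runner's winning region = {lab, office}.

lab, office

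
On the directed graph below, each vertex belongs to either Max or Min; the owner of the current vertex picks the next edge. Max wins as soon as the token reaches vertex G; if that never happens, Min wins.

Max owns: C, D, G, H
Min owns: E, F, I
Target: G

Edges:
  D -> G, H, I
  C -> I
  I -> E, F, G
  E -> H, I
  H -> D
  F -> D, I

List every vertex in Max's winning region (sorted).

A0 = {G}
A1: add {D} — D (Max) has D→G.
A2: add {H} — H (Max) has H→D.
A3 = A2; e.g. C (Max) has no edge into A2. Fixed point.
Max's winning region = {D, G, H}.

D, G, H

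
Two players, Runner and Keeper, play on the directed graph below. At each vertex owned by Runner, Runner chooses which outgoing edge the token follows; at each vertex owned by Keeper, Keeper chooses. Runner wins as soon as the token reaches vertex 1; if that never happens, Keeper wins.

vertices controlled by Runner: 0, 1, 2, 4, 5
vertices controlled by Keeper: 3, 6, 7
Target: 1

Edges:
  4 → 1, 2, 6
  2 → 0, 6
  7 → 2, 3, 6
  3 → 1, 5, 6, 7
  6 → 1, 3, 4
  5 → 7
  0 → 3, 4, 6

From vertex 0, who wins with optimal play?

A0 = {1}
A1: add {4} — 4 (Runner) has 4→1.
A2: add {0} — 0 (Runner) has 0→4.
0 ∈ A2, so Runner can force the target.

Runner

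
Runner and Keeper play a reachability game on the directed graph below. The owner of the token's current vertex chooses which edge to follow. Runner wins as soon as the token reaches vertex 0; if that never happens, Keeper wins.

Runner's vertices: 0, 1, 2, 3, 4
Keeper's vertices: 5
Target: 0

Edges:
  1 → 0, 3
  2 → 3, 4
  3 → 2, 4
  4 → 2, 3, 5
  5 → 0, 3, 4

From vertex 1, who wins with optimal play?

Runner

A0 = {0}
A1: add {1} — 1 (Runner) has 1→0.
A2 = A1; e.g. 2 (Runner) has no edge into A1. Fixed point.
1 ∈ A1, so Runner can force the target.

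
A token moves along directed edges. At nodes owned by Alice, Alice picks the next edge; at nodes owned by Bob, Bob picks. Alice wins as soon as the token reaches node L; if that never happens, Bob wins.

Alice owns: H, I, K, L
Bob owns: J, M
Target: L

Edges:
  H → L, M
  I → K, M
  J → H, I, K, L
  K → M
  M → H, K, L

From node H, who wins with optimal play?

A0 = {L}
A1: add {H} — H (Alice) has H→L.
A2 = A1; e.g. I (Alice) has no edge into A1. Fixed point.
H ∈ A1, so Alice can force the target.

Alice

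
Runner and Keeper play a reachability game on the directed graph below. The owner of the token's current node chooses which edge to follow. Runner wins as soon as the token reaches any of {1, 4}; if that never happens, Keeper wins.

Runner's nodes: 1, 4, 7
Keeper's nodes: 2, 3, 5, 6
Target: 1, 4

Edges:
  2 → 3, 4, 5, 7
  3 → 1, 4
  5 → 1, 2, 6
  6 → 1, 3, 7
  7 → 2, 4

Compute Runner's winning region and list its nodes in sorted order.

1, 3, 4, 6, 7

A0 = {1, 4}
A1: add {3, 7} — 3 (Keeper): all of {1, 4} already in; 7 (Runner) has 7→4.
A2: add {6} — 6 (Keeper): all of {1, 3, 7} already in.
A3 = A2; e.g. 2 (Keeper) can still go to 5. Fixed point.
Runner's winning region = {1, 3, 4, 6, 7}.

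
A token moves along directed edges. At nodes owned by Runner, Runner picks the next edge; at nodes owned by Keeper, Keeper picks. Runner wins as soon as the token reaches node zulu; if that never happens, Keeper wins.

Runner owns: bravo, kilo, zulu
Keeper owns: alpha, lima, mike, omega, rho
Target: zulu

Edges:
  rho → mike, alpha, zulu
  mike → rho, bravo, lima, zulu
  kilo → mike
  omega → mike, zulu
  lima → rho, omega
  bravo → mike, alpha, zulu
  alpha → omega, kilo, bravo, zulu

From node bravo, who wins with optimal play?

Runner

A0 = {zulu}
A1: add {bravo} — bravo (Runner) has bravo→zulu.
A2 = A1; e.g. rho (Keeper) can still go to mike. Fixed point.
bravo ∈ A1, so Runner can force the target.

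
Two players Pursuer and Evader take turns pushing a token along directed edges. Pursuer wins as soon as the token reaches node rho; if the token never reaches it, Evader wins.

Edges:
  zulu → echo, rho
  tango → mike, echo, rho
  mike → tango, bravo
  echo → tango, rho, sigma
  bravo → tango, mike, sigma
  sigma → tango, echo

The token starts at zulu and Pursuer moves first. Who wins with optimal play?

Track states (vertex, player-to-move).
A0 = {(rho,Pursuer), (rho,Evader)}
A1: add {(zulu,Pursuer), (tango,Pursuer), (echo,Pursuer)}.
(zulu,Pursuer) ∈ A1 ⇒ Pursuer forces the target.

Pursuer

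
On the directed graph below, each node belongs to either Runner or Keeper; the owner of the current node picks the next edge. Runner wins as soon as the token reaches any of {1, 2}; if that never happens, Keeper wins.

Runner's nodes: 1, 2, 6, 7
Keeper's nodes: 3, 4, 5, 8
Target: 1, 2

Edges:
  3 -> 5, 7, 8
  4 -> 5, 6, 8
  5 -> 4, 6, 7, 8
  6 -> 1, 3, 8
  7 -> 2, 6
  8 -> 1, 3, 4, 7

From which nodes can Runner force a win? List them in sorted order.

1, 2, 6, 7

A0 = {1, 2}
A1: add {6, 7} — 6 (Runner) has 6→1; 7 (Runner) has 7→2.
A2 = A1; e.g. 3 (Keeper) can still go to 5. Fixed point.
Runner's winning region = {1, 2, 6, 7}.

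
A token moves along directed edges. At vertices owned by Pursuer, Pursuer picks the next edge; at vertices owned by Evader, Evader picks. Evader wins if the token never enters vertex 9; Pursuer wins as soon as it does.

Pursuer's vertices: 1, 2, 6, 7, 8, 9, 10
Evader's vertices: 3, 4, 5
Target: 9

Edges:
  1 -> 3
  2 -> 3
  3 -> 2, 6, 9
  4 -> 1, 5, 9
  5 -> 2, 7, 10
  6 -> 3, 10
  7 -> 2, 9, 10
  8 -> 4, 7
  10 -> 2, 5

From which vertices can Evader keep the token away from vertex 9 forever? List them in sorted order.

A0 = {9}
A1: add {7} — 7 (Pursuer) has 7→9.
A2: add {8} — 8 (Pursuer) has 8→7.
A3 = A2; e.g. 1 (Pursuer) has no edge into A2. Fixed point.
Pursuer's attractor = {7, 8, 9}; Evader avoids the target exactly from the complement.

1, 2, 3, 4, 5, 6, 10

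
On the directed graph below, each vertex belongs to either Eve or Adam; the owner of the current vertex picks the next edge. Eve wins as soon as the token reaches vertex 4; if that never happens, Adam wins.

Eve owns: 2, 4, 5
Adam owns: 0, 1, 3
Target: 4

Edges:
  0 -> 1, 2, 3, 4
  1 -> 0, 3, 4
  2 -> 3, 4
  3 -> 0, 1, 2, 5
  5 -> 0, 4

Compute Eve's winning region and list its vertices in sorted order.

2, 4, 5

A0 = {4}
A1: add {2, 5} — 2 (Eve) has 2→4; 5 (Eve) has 5→4.
A2 = A1; e.g. 0 (Adam) can still go to 1. Fixed point.
Eve's winning region = {2, 4, 5}.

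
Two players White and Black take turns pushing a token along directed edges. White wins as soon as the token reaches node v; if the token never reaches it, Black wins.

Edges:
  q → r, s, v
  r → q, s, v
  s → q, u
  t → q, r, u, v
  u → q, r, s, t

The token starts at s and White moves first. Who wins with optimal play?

Black

Track states (vertex, player-to-move).
A0 = {(v,White), (v,Black)}
A1: add {(q,White), (r,White), (t,White)}.
A2 = A1; e.g. (q,Black) stays out. (s,White) never enters ⇒ Black avoids the target.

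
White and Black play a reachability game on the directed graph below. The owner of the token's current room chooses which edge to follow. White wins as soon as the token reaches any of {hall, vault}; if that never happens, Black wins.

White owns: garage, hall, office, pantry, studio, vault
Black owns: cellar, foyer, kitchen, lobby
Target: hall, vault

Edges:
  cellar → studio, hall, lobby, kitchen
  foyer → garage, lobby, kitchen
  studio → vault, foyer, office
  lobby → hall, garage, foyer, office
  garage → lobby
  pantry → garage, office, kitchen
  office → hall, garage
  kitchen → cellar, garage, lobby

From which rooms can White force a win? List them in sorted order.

hall, office, pantry, studio, vault

A0 = {hall, vault}
A1: add {office, studio} — studio (White) has studio→vault; office (White) has office→hall.
A2: add {pantry} — pantry (White) has pantry→office.
A3 = A2; e.g. cellar (Black) can still go to lobby. Fixed point.
White's winning region = {hall, office, pantry, studio, vault}.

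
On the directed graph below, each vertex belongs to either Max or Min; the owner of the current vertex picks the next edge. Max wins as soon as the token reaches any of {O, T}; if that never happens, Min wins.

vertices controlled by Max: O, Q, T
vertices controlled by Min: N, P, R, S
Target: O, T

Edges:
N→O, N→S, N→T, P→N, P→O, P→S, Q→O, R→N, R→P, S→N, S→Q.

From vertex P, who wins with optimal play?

Min

A0 = {O, T}
A1: add {Q} — Q (Max) has Q→O.
A2 = A1; e.g. N (Min) can still go to S. Fixed point.
P never enters the attractor, so Min can avoid the target forever.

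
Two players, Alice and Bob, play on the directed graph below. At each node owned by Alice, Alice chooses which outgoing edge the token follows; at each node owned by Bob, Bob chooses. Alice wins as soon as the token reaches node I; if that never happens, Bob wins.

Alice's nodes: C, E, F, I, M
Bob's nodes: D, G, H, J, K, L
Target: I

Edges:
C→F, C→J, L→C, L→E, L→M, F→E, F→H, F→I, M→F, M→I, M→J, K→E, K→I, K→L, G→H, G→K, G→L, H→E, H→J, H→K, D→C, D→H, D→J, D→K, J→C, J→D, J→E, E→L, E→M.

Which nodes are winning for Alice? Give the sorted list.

C, E, F, I, K, L, M

A0 = {I}
A1: add {F, M} — F (Alice) has F→I; M (Alice) has M→I.
A2: add {C, E} — C (Alice) has C→F; E (Alice) has E→M.
A3: add {L} — L (Bob): all of {C, E, M} already in.
A4: add {K} — K (Bob): all of {E, I, L} already in.
A5 = A4; e.g. D (Bob) can still go to H. Fixed point.
Alice's winning region = {C, E, F, I, K, L, M}.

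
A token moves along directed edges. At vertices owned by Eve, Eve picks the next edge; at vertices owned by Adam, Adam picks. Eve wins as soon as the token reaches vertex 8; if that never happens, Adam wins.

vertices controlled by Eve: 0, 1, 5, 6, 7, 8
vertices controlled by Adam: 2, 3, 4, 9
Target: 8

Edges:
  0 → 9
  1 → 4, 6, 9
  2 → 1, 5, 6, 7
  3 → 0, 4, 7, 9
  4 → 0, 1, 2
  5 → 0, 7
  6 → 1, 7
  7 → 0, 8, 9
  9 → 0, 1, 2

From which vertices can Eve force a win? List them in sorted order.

A0 = {8}
A1: add {7} — 7 (Eve) has 7→8.
A2: add {5, 6} — 5 (Eve) has 5→7; 6 (Eve) has 6→7.
A3: add {1} — 1 (Eve) has 1→6.
A4: add {2} — 2 (Adam): all of {1, 5, 6, 7} already in.
A5 = A4; e.g. 0 (Eve) has no edge into A4. Fixed point.
Eve's winning region = {1, 2, 5, 6, 7, 8}.

1, 2, 5, 6, 7, 8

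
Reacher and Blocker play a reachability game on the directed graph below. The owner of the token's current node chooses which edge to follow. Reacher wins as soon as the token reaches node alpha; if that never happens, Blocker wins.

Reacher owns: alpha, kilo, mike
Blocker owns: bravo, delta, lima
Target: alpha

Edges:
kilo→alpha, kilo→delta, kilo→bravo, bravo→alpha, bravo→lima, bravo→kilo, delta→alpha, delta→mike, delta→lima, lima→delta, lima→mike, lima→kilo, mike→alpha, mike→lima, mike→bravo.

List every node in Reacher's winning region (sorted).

alpha, kilo, mike

A0 = {alpha}
A1: add {kilo, mike} — mike (Reacher) has mike→alpha; kilo (Reacher) has kilo→alpha.
A2 = A1; e.g. delta (Blocker) can still go to lima. Fixed point.
Reacher's winning region = {alpha, kilo, mike}.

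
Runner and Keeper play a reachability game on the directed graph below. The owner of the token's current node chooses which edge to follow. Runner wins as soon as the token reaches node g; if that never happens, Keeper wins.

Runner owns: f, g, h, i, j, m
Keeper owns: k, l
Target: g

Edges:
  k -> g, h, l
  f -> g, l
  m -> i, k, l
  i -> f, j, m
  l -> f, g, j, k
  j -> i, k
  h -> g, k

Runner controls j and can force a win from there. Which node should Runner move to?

A0 = {g}
A1: add {f, h} — f (Runner) has f→g; h (Runner) has h→g.
A2: add {i} — i (Runner) has i→f.
A3: add {j, m} — j (Runner) has j→i; m (Runner) has m→i.
A4 = A3; e.g. k (Keeper) can still go to l. Fixed point.
From j, successor i is in the attractor (rank 2); the other successor k is not.

i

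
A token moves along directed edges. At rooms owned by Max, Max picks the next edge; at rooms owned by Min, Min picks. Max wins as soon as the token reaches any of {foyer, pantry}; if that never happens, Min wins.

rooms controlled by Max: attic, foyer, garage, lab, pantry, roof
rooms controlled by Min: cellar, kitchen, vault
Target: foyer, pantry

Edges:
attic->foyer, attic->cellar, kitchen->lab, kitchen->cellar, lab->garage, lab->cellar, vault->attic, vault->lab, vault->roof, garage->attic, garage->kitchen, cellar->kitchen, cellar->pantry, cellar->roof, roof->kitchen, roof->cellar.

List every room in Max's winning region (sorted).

A0 = {foyer, pantry}
A1: add {attic} — attic (Max) has attic→foyer.
A2: add {garage} — garage (Max) has garage→attic.
A3: add {lab} — lab (Max) has lab→garage.
A4 = A3; e.g. kitchen (Min) can still go to cellar. Fixed point.
Max's winning region = {attic, foyer, garage, lab, pantry}.

attic, foyer, garage, lab, pantry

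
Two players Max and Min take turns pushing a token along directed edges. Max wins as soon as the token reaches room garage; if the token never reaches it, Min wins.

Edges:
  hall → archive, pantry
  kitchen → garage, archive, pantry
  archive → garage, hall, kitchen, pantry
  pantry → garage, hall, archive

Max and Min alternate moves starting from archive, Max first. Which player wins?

Max

Track states (vertex, player-to-move).
A0 = {(garage,Max), (garage,Min)}
A1: add {(kitchen,Max), (archive,Max), (pantry,Max)}.
(archive,Max) ∈ A1 ⇒ Max forces the target.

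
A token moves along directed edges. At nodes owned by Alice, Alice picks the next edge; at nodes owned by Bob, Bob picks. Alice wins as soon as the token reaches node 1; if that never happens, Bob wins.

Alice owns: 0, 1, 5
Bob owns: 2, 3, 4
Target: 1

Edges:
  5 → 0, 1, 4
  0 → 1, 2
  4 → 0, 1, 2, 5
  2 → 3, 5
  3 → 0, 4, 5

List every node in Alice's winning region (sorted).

0, 1, 5

A0 = {1}
A1: add {0, 5} — 0 (Alice) has 0→1; 5 (Alice) has 5→1.
A2 = A1; e.g. 2 (Bob) can still go to 3. Fixed point.
Alice's winning region = {0, 1, 5}.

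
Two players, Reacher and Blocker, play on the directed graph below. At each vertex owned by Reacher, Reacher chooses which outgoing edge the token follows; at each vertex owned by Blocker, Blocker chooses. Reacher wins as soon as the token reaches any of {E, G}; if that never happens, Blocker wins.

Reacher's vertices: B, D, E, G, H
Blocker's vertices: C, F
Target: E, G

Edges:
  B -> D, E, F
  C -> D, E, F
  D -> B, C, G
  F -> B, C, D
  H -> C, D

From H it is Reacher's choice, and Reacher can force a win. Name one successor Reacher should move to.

A0 = {E, G}
A1: add {B, D} — B (Reacher) has B→E; D (Reacher) has D→G.
A2: add {H} — H (Reacher) has H→D.
A3 = A2; e.g. C (Blocker) can still go to F. Fixed point.
From H, successor D is in the attractor (rank 1); the other successor C is not.

D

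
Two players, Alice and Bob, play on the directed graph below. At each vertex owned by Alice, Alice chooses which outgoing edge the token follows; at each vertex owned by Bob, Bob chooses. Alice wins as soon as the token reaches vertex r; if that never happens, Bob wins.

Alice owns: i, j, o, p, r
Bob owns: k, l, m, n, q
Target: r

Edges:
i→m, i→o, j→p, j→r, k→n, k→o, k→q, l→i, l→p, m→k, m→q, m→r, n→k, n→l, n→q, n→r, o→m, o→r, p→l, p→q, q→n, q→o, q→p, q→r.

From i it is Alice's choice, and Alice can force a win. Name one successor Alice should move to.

o

A0 = {r}
A1: add {j, o} — j (Alice) has j→r; o (Alice) has o→r.
A2: add {i} — i (Alice) has i→o.
A3 = A2; e.g. k (Bob) can still go to n. Fixed point.
From i, successor o is in the attractor (rank 1); the other successor m is not.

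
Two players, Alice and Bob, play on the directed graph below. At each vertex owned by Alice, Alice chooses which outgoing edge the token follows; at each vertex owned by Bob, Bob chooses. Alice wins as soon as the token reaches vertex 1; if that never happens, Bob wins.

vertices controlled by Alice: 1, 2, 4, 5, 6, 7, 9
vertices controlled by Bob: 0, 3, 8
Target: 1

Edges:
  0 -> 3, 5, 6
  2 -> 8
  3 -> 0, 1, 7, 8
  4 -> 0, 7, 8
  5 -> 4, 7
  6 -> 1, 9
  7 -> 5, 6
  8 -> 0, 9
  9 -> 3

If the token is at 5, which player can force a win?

Alice

A0 = {1}
A1: add {6} — 6 (Alice) has 6→1.
A2: add {7} — 7 (Alice) has 7→6.
A3: add {4, 5} — 4 (Alice) has 4→7; 5 (Alice) has 5→7.
A4 = A3; e.g. 0 (Bob) can still go to 3. Fixed point.
5 ∈ A3, so Alice can force the target.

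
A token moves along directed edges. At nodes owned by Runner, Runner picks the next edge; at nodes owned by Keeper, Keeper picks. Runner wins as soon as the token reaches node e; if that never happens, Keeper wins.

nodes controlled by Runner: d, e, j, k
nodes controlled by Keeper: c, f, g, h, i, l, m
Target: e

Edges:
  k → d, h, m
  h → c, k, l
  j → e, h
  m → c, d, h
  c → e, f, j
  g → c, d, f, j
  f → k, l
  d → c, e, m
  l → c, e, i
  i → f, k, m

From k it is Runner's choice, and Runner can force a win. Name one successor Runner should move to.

A0 = {e}
A1: add {d, j} — d (Runner) has d→e; j (Runner) has j→e.
A2: add {k} — k (Runner) has k→d.
A3 = A2; e.g. c (Keeper) can still go to f. Fixed point.
From k, successor d is in the attractor (rank 1); the other successors h, m are not.

d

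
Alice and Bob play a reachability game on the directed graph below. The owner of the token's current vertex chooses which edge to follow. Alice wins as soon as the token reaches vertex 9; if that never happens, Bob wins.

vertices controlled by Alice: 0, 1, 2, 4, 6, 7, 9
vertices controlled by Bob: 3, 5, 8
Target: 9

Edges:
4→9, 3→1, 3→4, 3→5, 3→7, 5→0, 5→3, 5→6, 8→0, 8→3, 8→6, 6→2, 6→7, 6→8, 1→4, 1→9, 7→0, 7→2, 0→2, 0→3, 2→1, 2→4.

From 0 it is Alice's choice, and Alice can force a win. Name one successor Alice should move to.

2

A0 = {9}
A1: add {1, 4} — 1 (Alice) has 1→9; 4 (Alice) has 4→9.
A2: add {2} — 2 (Alice) has 2→1.
A3: add {0, 6, 7} — 0 (Alice) has 0→2; 6 (Alice) has 6→2; 7 (Alice) has 7→2.
A4 = A3; e.g. 3 (Bob) can still go to 5. Fixed point.
From 0, successor 2 is in the attractor (rank 2); the other successor 3 is not.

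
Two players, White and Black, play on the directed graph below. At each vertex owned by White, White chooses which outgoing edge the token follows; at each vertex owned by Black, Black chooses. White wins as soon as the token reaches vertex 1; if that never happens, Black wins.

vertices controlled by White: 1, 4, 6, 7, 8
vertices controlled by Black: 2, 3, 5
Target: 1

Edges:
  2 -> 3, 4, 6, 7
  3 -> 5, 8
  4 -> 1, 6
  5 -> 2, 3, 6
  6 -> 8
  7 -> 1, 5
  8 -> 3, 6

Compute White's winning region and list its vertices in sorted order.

1, 4, 7

A0 = {1}
A1: add {4, 7} — 4 (White) has 4→1; 7 (White) has 7→1.
A2 = A1; e.g. 2 (Black) can still go to 3. Fixed point.
White's winning region = {1, 4, 7}.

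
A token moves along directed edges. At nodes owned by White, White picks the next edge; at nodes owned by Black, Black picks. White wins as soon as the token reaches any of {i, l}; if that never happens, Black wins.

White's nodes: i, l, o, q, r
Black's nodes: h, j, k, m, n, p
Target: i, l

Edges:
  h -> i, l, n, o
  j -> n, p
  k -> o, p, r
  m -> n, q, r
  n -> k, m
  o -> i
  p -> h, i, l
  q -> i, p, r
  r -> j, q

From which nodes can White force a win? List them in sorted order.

i, l, o, q, r

A0 = {i, l}
A1: add {o, q} — o (White) has o→i; q (White) has q→i.
A2: add {r} — r (White) has r→q.
A3 = A2; e.g. h (Black) can still go to n. Fixed point.
White's winning region = {i, l, o, q, r}.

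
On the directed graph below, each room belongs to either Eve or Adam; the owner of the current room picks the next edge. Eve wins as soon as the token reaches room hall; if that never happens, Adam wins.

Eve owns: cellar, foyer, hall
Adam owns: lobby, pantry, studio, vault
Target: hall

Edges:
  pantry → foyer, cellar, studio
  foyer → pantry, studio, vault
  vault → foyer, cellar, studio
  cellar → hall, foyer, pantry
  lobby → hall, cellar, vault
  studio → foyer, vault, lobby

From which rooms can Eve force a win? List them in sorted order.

A0 = {hall}
A1: add {cellar} — cellar (Eve) has cellar→hall.
A2 = A1; e.g. foyer (Eve) has no edge into A1. Fixed point.
Eve's winning region = {cellar, hall}.

cellar, hall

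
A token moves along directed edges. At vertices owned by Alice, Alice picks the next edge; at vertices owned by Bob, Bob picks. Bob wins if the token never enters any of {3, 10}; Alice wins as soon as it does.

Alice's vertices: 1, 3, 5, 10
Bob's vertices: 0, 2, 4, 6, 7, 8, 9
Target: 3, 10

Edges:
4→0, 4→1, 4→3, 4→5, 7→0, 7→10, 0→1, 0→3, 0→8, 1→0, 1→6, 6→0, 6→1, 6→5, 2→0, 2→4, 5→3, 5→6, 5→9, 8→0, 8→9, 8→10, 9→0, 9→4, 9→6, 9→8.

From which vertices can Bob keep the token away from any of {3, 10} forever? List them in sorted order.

A0 = {3, 10}
A1: add {5} — 5 (Alice) has 5→3.
A2 = A1; e.g. 0 (Bob) can still go to 1. Fixed point.
Alice's attractor = {3, 5, 10}; Bob avoids the target exactly from the complement.

0, 1, 2, 4, 6, 7, 8, 9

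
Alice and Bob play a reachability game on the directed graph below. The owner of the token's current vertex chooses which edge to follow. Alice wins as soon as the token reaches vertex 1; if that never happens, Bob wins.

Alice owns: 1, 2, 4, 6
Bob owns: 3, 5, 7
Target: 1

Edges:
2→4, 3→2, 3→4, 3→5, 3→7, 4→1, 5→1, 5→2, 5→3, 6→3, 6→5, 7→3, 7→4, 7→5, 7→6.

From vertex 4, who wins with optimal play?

Alice

A0 = {1}
A1: add {4} — 4 (Alice) has 4→1.
4 ∈ A1, so Alice can force the target.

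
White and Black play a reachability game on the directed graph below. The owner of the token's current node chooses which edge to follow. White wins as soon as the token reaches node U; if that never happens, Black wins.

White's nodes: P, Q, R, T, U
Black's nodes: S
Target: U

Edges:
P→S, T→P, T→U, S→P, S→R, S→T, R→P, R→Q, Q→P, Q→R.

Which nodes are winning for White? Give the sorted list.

A0 = {U}
A1: add {T} — T (White) has T→U.
A2 = A1; e.g. P (White) has no edge into A1. Fixed point.
White's winning region = {T, U}.

T, U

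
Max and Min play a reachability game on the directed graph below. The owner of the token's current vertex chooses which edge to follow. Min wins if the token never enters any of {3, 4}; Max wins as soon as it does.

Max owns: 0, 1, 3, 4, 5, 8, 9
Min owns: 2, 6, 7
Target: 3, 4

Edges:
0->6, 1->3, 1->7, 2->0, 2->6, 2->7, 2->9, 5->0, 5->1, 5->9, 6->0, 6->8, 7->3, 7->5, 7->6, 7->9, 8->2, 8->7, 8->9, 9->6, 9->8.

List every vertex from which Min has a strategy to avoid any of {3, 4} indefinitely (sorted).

0, 2, 6, 7, 8, 9

A0 = {3, 4}
A1: add {1} — 1 (Max) has 1→3.
A2: add {5} — 5 (Max) has 5→1.
A3 = A2; e.g. 0 (Max) has no edge into A2. Fixed point.
Max's attractor = {1, 3, 4, 5}; Min avoids the target exactly from the complement.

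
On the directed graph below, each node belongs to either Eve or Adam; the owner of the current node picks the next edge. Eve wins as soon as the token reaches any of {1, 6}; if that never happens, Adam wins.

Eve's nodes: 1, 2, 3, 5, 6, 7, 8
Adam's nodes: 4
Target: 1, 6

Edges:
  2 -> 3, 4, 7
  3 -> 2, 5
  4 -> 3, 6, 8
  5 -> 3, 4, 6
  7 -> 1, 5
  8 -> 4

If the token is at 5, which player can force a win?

A0 = {1, 6}
A1: add {5, 7} — 5 (Eve) has 5→6; 7 (Eve) has 7→1.
5 ∈ A1, so Eve can force the target.

Eve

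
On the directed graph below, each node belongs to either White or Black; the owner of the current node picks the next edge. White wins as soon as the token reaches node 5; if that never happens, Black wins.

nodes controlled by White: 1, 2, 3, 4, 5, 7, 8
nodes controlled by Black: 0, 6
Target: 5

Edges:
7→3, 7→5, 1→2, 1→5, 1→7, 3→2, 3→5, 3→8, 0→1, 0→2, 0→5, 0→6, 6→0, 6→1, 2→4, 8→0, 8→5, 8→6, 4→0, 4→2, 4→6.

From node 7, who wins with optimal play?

A0 = {5}
A1: add {1, 3, 7, 8} — 1 (White) has 1→5; 3 (White) has 3→5; 7 (White) has 7→5; 8 (White) has 8→5.
A2 = A1; e.g. 0 (Black) can still go to 2. Fixed point.
7 ∈ A1, so White can force the target.

White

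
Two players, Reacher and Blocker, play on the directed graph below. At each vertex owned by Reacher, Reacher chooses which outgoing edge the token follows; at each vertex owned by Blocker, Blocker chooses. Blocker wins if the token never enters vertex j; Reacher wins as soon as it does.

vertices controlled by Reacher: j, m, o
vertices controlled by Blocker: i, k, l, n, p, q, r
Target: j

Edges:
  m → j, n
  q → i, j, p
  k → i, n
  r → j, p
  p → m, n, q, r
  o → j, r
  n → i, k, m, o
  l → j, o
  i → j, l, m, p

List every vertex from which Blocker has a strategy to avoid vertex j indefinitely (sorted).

i, k, n, p, q, r

A0 = {j}
A1: add {m, o} — m (Reacher) has m→j; o (Reacher) has o→j.
A2: add {l} — l (Blocker): all of {j, o} already in.
A3 = A2; e.g. i (Blocker) can still go to p. Fixed point.
Reacher's attractor = {j, l, m, o}; Blocker avoids the target exactly from the complement.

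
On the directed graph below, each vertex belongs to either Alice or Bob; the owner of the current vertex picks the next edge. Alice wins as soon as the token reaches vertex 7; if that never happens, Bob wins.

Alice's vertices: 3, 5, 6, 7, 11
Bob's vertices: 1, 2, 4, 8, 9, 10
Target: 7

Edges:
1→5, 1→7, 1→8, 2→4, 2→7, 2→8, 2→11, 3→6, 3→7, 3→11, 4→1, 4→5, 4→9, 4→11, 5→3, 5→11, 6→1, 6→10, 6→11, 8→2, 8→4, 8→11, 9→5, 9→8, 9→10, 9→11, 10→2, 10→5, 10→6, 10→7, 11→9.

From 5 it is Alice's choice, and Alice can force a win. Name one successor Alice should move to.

A0 = {7}
A1: add {3} — 3 (Alice) has 3→7.
A2: add {5} — 5 (Alice) has 5→3.
A3 = A2; e.g. 1 (Bob) can still go to 8. Fixed point.
From 5, successor 3 is in the attractor (rank 1); the other successor 11 is not.

3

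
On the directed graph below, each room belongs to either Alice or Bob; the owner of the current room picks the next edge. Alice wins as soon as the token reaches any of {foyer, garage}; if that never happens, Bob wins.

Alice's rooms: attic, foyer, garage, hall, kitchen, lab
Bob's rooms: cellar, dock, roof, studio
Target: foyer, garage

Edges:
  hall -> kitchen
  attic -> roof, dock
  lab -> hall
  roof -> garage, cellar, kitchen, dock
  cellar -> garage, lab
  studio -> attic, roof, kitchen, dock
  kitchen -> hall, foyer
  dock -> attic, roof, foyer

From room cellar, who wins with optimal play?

Alice

A0 = {foyer, garage}
A1: add {kitchen} — kitchen (Alice) has kitchen→foyer.
A2: add {hall} — hall (Alice) has hall→kitchen.
A3: add {lab} — lab (Alice) has lab→hall.
A4: add {cellar} — cellar (Bob): all of {garage, lab} already in.
A5 = A4; e.g. attic (Alice) has no edge into A4. Fixed point.
cellar ∈ A4, so Alice can force the target.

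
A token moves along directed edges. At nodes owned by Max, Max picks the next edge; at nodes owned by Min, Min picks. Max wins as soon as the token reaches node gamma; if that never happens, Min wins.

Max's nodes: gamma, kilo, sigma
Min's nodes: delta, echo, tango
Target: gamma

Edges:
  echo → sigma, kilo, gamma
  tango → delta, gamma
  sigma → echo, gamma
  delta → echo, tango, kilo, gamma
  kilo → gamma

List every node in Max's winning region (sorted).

A0 = {gamma}
A1: add {kilo, sigma} — sigma (Max) has sigma→gamma; kilo (Max) has kilo→gamma.
A2: add {echo} — echo (Min): all of {sigma, kilo, gamma} already in.
A3 = A2; e.g. delta (Min) can still go to tango. Fixed point.
Max's winning region = {echo, gamma, kilo, sigma}.

echo, gamma, kilo, sigma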